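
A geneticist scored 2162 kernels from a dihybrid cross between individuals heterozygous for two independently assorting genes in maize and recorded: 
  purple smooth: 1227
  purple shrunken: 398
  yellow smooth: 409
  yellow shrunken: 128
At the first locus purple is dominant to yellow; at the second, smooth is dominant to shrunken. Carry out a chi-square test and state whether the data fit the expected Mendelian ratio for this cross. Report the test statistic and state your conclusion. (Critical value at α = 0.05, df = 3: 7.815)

A dihybrid F₂ with independent assortment and complete dominance at both loci gives a 9:3:3:1 phenotypic ratio.
The 9:3:3:1 ratio has 16 parts, so with N = 2162 the expected counts are:
  purple smooth: 2162 × 9/16 = 1216.125
  purple shrunken: 2162 × 3/16 = 405.375
  yellow smooth: 2162 × 3/16 = 405.375
  yellow shrunken: 2162 × 1/16 = 135.125
χ² = Σ (O − E)² / E
  purple smooth: (1227 − 1216.125)² / 1216.125 = 0.0972
  purple shrunken: (398 − 405.375)² / 405.375 = 0.1342
  yellow smooth: (409 − 405.375)² / 405.375 = 0.0324
  yellow shrunken: (128 − 135.125)² / 135.125 = 0.3757
χ² = 0.0972 + 0.1342 + 0.0324 + 0.3757 = 0.6395 ≈ 0.640
Degrees of freedom = 4 − 1 = 3; critical value at α = 0.05 is 7.815.
Since 0.640 < 7.815, we fail to reject the null hypothesis — the data are consistent with the 9:3:3:1 ratio.

0.640; consistent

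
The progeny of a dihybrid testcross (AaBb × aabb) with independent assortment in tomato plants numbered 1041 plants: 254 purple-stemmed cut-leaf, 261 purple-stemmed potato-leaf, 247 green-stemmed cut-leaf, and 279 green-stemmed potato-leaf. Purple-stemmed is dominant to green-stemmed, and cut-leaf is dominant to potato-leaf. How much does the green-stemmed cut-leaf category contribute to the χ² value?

0.675

A dihybrid testcross with independent assortment gives a 1:1:1:1 ratio.
The 1:1:1:1 ratio has 4 parts, so with N = 1041 the expected counts are:
  purple-stemmed cut-leaf: 1041 × 1/4 = 260.25
  purple-stemmed potato-leaf: 1041 × 1/4 = 260.25
  green-stemmed cut-leaf: 1041 × 1/4 = 260.25
  green-stemmed potato-leaf: 1041 × 1/4 = 260.25
Contribution of green-stemmed cut-leaf: (247 − 260.25)² / 260.25 = 0.6746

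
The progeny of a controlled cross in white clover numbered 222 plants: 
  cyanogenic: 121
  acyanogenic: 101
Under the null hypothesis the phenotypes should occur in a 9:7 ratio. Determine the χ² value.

Expected counts for N = 222 under a 9:7 ratio (total parts = 16):
  cyanogenic: 222 × 9/16 = 124.875
  acyanogenic: 222 × 7/16 = 97.125
χ² = Σ (O − E)² / E
  cyanogenic: (121 − 124.875)² / 124.875 = 0.1202
  acyanogenic: (101 − 97.125)² / 97.125 = 0.1546
χ² = 0.1202 + 0.1546 = 0.2748 ≈ 0.275

0.275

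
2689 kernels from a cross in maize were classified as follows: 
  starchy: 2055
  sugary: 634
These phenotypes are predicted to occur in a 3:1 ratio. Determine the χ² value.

2.902

The 3:1 ratio has 4 parts, so with N = 2689 the expected counts are:
  starchy: 2689 × 3/4 = 2016.75
  sugary: 2689 × 1/4 = 672.25
χ² = Σ (O − E)² / E
  starchy: (2055 − 2016.75)² / 2016.75 = 0.7255
  sugary: (634 − 672.25)² / 672.25 = 2.1764
χ² = 0.7255 + 2.1764 = 2.9019 ≈ 2.902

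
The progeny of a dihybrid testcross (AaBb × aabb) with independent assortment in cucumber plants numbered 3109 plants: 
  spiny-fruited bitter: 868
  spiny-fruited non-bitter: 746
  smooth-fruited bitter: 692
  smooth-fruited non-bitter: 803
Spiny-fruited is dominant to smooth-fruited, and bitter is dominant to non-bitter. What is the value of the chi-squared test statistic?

22.056

A dihybrid testcross with independent assortment gives a 1:1:1:1 ratio.
The 1:1:1:1 ratio has 4 parts, so with N = 3109 the expected counts are:
  spiny-fruited bitter: 3109 × 1/4 = 777.25
  spiny-fruited non-bitter: 3109 × 1/4 = 777.25
  smooth-fruited bitter: 3109 × 1/4 = 777.25
  smooth-fruited non-bitter: 3109 × 1/4 = 777.25
χ² = Σ (O − E)² / E
  spiny-fruited bitter: (868 − 777.25)² / 777.25 = 10.5958
  spiny-fruited non-bitter: (746 − 777.25)² / 777.25 = 1.2564
  smooth-fruited bitter: (692 − 777.25)² / 777.25 = 9.3504
  smooth-fruited non-bitter: (803 − 777.25)² / 777.25 = 0.8531
χ² = 10.5958 + 1.2564 + 9.3504 + 0.8531 = 22.0557 ≈ 22.056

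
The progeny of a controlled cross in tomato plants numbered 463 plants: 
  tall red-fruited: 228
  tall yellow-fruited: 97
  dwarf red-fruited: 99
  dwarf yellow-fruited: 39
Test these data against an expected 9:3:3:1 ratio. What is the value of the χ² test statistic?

Total ratio parts = 16. Expected numbers out of 463:
  tall red-fruited: 463 × 9/16 = 260.4375
  tall yellow-fruited: 463 × 3/16 = 86.8125
  dwarf red-fruited: 463 × 3/16 = 86.8125
  dwarf yellow-fruited: 463 × 1/16 = 28.9375
χ² = Σ (O − E)² / E
  tall red-fruited: (228 − 260.4375)² / 260.4375 = 4.0401
  tall yellow-fruited: (97 − 86.8125)² / 86.8125 = 1.1955
  dwarf red-fruited: (99 − 86.8125)² / 86.8125 = 1.7110
  dwarf yellow-fruited: (39 − 28.9375)² / 28.9375 = 3.4991
χ² = 4.0401 + 1.1955 + 1.7110 + 3.4991 = 10.4457 ≈ 10.446

10.446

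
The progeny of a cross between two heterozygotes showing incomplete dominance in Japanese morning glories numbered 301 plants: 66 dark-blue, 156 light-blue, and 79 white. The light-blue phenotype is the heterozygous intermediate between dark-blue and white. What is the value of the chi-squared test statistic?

With incomplete dominance, a heterozygote × heterozygote cross gives a 1:2:1 phenotypic ratio.
Under the 1:2:1 hypothesis (Σ ratio = 4, N = 301):
  dark-blue: 301 × 1/4 = 75.25
  light-blue: 301 × 2/4 = 150.5
  white: 301 × 1/4 = 75.25
χ² = Σ (O − E)² / E
  dark-blue: (66 − 75.25)² / 75.25 = 1.1370
  light-blue: (156 − 150.5)² / 150.5 = 0.2010
  white: (79 − 75.25)² / 75.25 = 0.1869
χ² = 1.1370 + 0.2010 + 0.1869 = 1.5249 ≈ 1.525

1.525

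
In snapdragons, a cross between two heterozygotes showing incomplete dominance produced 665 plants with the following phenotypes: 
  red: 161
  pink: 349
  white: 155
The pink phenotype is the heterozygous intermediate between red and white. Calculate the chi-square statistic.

With incomplete dominance, a heterozygote × heterozygote cross gives a 1:2:1 phenotypic ratio.
Expected counts for N = 665 under a 1:2:1 ratio (total parts = 4):
  red: 665 × 1/4 = 166.25
  pink: 665 × 2/4 = 332.5
  white: 665 × 1/4 = 166.25
χ² = Σ (O − E)² / E
  red: (161 − 166.25)² / 166.25 = 0.1658
  pink: (349 − 332.5)² / 332.5 = 0.8188
  white: (155 − 166.25)² / 166.25 = 0.7613
χ² = 0.1658 + 0.8188 + 0.7613 = 1.7459 ≈ 1.746

1.746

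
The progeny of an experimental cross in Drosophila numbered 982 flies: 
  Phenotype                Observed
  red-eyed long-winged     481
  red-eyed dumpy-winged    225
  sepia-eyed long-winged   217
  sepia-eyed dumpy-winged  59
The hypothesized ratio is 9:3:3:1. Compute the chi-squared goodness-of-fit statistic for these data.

24.258

Expected counts for N = 982 under a 9:3:3:1 ratio (total parts = 16):
  red-eyed long-winged: 982 × 9/16 = 552.375
  red-eyed dumpy-winged: 982 × 3/16 = 184.125
  sepia-eyed long-winged: 982 × 3/16 = 184.125
  sepia-eyed dumpy-winged: 982 × 1/16 = 61.375
χ² = Σ (O − E)² / E
  red-eyed long-winged: (481 − 552.375)² / 552.375 = 9.2227
  red-eyed dumpy-winged: (225 − 184.125)² / 184.125 = 9.0741
  sepia-eyed long-winged: (217 − 184.125)² / 184.125 = 5.8697
  sepia-eyed dumpy-winged: (59 − 61.375)² / 61.375 = 0.0919
χ² = 9.2227 + 9.0741 + 5.8697 + 0.0919 = 24.2584 ≈ 24.258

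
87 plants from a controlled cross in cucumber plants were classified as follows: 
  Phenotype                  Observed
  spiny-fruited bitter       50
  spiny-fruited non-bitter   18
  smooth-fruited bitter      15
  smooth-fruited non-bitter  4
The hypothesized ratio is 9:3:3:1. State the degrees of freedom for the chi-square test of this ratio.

A goodness-of-fit test with 4 phenotype classes has df = 4 − 1 = 3.

3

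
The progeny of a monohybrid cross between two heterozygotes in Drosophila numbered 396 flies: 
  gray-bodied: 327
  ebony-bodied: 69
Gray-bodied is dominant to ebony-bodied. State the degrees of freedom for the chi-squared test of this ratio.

1

For a monohybrid cross between heterozygotes with complete dominance, the expected phenotypic ratio is 3:1.
A goodness-of-fit test with 2 phenotype classes has df = 2 − 1 = 1.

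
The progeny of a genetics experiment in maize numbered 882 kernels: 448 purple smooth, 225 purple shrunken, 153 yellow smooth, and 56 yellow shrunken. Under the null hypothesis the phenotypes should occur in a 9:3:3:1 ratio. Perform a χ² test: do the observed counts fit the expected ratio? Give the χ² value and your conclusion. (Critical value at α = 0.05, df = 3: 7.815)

27.106; not consistent

Total ratio parts = 16. Expected numbers out of 882:
  purple smooth: 882 × 9/16 = 496.125
  purple shrunken: 882 × 3/16 = 165.375
  yellow smooth: 882 × 3/16 = 165.375
  yellow shrunken: 882 × 1/16 = 55.125
χ² = Σ (O − E)² / E
  purple smooth: (448 − 496.125)² / 496.125 = 4.6682
  purple shrunken: (225 − 165.375)² / 165.375 = 21.4974
  yellow smooth: (153 − 165.375)² / 165.375 = 0.9260
  yellow shrunken: (56 − 55.125)² / 55.125 = 0.0139
χ² = 4.6682 + 21.4974 + 0.9260 + 0.0139 = 27.1055 ≈ 27.106
Degrees of freedom = 4 − 1 = 3; critical value at α = 0.05 is 7.815.
Since 27.106 > 7.815, we reject the null hypothesis — the data do not fit the 9:3:3:1 ratio.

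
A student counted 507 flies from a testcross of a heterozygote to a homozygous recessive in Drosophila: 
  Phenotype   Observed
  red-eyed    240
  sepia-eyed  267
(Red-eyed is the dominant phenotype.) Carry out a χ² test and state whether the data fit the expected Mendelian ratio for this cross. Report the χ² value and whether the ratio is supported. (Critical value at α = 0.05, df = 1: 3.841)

A testcross of a heterozygote (Aa × aa) gives a 1:1 phenotypic ratio.
Under the 1:1 hypothesis (Σ ratio = 2, N = 507):
  red-eyed: 507 × 1/2 = 253.5
  sepia-eyed: 507 × 1/2 = 253.5
χ² = Σ (O − E)² / E
  red-eyed: (240 − 253.5)² / 253.5 = 0.7189
  sepia-eyed: (267 − 253.5)² / 253.5 = 0.7189
χ² = 0.7189 + 0.7189 = 1.4378 ≈ 1.438
Degrees of freedom = 2 − 1 = 1; critical value at α = 0.05 is 3.841.
Since 1.438 < 3.841, we fail to reject the null hypothesis — the data are consistent with the 1:1 ratio.

1.438; consistent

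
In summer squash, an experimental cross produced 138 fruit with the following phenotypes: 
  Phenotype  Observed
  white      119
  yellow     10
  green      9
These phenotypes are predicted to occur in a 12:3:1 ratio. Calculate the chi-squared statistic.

The 12:3:1 ratio has 16 parts, so with N = 138 the expected counts are:
  white: 138 × 12/16 = 103.5
  yellow: 138 × 3/16 = 25.875
  green: 138 × 1/16 = 8.625
χ² = Σ (O − E)² / E
  white: (119 − 103.5)² / 103.5 = 2.3213
  yellow: (10 − 25.875)² / 25.875 = 9.7397
  green: (9 − 8.625)² / 8.625 = 0.0163
χ² = 2.3213 + 9.7397 + 0.0163 = 12.0773 ≈ 12.077

12.077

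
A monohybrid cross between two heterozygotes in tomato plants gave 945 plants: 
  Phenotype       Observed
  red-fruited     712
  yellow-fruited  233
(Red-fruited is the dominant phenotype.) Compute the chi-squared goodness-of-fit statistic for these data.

0.060

For a monohybrid cross between heterozygotes with complete dominance, the expected phenotypic ratio is 3:1.
Expected counts for N = 945 under a 3:1 ratio (total parts = 4):
  red-fruited: 945 × 3/4 = 708.75
  yellow-fruited: 945 × 1/4 = 236.25
χ² = Σ (O − E)² / E
  red-fruited: (712 − 708.75)² / 708.75 = 0.0149
  yellow-fruited: (233 − 236.25)² / 236.25 = 0.0447
χ² = 0.0149 + 0.0447 = 0.0596 ≈ 0.060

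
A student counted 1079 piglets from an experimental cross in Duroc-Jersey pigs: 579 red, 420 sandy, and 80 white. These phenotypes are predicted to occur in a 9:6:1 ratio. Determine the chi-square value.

4.210

Expected counts for N = 1079 under a 9:6:1 ratio (total parts = 16):
  red: 1079 × 9/16 = 606.9375
  sandy: 1079 × 6/16 = 404.625
  white: 1079 × 1/16 = 67.4375
χ² = Σ (O − E)² / E
  red: (579 − 606.9375)² / 606.9375 = 1.2860
  sandy: (420 − 404.625)² / 404.625 = 0.5842
  white: (80 − 67.4375)² / 67.4375 = 2.3402
χ² = 1.2860 + 0.5842 + 2.3402 = 4.2104 ≈ 4.210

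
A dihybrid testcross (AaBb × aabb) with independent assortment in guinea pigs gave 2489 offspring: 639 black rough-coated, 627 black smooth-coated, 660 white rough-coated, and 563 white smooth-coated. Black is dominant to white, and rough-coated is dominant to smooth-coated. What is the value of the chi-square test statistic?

A dihybrid testcross with independent assortment gives a 1:1:1:1 ratio.
The 1:1:1:1 ratio has 4 parts, so with N = 2489 the expected counts are:
  black rough-coated: 2489 × 1/4 = 622.25
  black smooth-coated: 2489 × 1/4 = 622.25
  white rough-coated: 2489 × 1/4 = 622.25
  white smooth-coated: 2489 × 1/4 = 622.25
χ² = Σ (O − E)² / E
  black rough-coated: (639 − 622.25)² / 622.25 = 0.4509
  black smooth-coated: (627 − 622.25)² / 622.25 = 0.0363
  white rough-coated: (660 − 622.25)² / 622.25 = 2.2902
  white smooth-coated: (563 − 622.25)² / 622.25 = 5.6417
χ² = 0.4509 + 0.0363 + 2.2902 + 5.6417 = 8.4191 ≈ 8.419

8.419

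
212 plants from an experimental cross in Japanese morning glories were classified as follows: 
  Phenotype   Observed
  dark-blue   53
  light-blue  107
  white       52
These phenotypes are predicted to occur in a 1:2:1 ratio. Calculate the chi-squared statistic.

Under the 1:2:1 hypothesis (Σ ratio = 4, N = 212):
  dark-blue: 212 × 1/4 = 53
  light-blue: 212 × 2/4 = 106
  white: 212 × 1/4 = 53
χ² = Σ (O − E)² / E
  dark-blue: (53 − 53)² / 53 = 0.0000
  light-blue: (107 − 106)² / 106 = 0.0094
  white: (52 − 53)² / 53 = 0.0189
χ² = 0.0000 + 0.0094 + 0.0189 = 0.0283 ≈ 0.028

0.028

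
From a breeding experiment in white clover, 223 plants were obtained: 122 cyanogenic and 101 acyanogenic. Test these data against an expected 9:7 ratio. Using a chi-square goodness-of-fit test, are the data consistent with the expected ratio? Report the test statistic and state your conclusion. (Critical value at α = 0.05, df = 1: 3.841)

Total ratio parts = 16. Expected numbers out of 223:
  cyanogenic: 223 × 9/16 = 125.4375
  acyanogenic: 223 × 7/16 = 97.5625
χ² = Σ (O − E)² / E
  cyanogenic: (122 − 125.4375)² / 125.4375 = 0.0942
  acyanogenic: (101 − 97.5625)² / 97.5625 = 0.1211
χ² = 0.0942 + 0.1211 = 0.2153 ≈ 0.215
Degrees of freedom = 2 − 1 = 1; critical value at α = 0.05 is 3.841.
Since 0.215 < 3.841, we fail to reject the null hypothesis — the data are consistent with the 9:7 ratio.

0.215; consistent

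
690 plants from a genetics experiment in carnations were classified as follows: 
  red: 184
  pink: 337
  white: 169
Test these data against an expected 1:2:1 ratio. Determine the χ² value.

Expected counts for N = 690 under a 1:2:1 ratio (total parts = 4):
  red: 690 × 1/4 = 172.5
  pink: 690 × 2/4 = 345
  white: 690 × 1/4 = 172.5
χ² = Σ (O − E)² / E
  red: (184 − 172.5)² / 172.5 = 0.7667
  pink: (337 − 345)² / 345 = 0.1855
  white: (169 − 172.5)² / 172.5 = 0.0710
χ² = 0.7667 + 0.1855 + 0.0710 = 1.0232 ≈ 1.023

1.023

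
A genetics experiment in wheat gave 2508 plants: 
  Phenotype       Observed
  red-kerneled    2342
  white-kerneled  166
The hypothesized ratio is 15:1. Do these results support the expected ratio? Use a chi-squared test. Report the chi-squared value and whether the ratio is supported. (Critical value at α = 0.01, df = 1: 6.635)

Under the 15:1 hypothesis (Σ ratio = 16, N = 2508):
  red-kerneled: 2508 × 15/16 = 2351.25
  white-kerneled: 2508 × 1/16 = 156.75
χ² = Σ (O − E)² / E
  red-kerneled: (2342 − 2351.25)² / 2351.25 = 0.0364
  white-kerneled: (166 − 156.75)² / 156.75 = 0.5459
χ² = 0.0364 + 0.5459 = 0.5823 ≈ 0.582
Degrees of freedom = 2 − 1 = 1; critical value at α = 0.01 is 6.635.
Since 0.582 < 6.635, we fail to reject the null hypothesis — the data are consistent with the 15:1 ratio.

0.582; consistent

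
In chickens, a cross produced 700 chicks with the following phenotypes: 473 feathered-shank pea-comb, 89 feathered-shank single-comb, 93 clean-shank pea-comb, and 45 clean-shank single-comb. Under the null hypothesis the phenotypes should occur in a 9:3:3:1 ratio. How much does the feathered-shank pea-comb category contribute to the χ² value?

Total ratio parts = 16. Expected numbers out of 700:
  feathered-shank pea-comb: 700 × 9/16 = 393.75
  feathered-shank single-comb: 700 × 3/16 = 131.25
  clean-shank pea-comb: 700 × 3/16 = 131.25
  clean-shank single-comb: 700 × 1/16 = 43.75
Contribution of feathered-shank pea-comb: (473 − 393.75)² / 393.75 = 15.9506

15.951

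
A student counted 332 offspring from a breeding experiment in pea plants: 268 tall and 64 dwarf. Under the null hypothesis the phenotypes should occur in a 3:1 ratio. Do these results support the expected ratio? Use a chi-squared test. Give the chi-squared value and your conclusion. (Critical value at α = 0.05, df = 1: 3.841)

5.799; not consistent

Expected counts for N = 332 under a 3:1 ratio (total parts = 4):
  tall: 332 × 3/4 = 249
  dwarf: 332 × 1/4 = 83
χ² = Σ (O − E)² / E
  tall: (268 − 249)² / 249 = 1.4498
  dwarf: (64 − 83)² / 83 = 4.3494
χ² = 1.4498 + 4.3494 = 5.7992 ≈ 5.799
Degrees of freedom = 2 − 1 = 1; critical value at α = 0.05 is 3.841.
Since 5.799 > 3.841, we reject the null hypothesis — the data do not fit the 3:1 ratio.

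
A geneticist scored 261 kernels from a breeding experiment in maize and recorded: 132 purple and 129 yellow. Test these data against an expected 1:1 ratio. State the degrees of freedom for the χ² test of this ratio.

1

A goodness-of-fit test with 2 phenotype classes has df = 2 − 1 = 1.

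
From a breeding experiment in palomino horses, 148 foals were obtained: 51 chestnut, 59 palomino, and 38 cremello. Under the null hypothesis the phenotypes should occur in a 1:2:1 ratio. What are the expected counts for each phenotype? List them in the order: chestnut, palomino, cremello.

37, 74, 37

Under the 1:2:1 hypothesis (Σ ratio = 4, N = 148):
  chestnut: 148 × 1/4 = 37
  palomino: 148 × 2/4 = 74
  cremello: 148 × 1/4 = 37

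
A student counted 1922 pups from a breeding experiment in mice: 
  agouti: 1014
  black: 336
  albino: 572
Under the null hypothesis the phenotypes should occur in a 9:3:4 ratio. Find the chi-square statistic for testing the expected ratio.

Expected counts for N = 1922 under a 9:3:4 ratio (total parts = 16):
  agouti: 1922 × 9/16 = 1081.125
  black: 1922 × 3/16 = 360.375
  albino: 1922 × 4/16 = 480.5
χ² = Σ (O − E)² / E
  agouti: (1014 − 1081.125)² / 1081.125 = 4.1677
  black: (336 − 360.375)² / 360.375 = 1.6487
  albino: (572 − 480.5)² / 480.5 = 17.4240
χ² = 4.1677 + 1.6487 + 17.4240 = 23.2404 ≈ 23.240

23.240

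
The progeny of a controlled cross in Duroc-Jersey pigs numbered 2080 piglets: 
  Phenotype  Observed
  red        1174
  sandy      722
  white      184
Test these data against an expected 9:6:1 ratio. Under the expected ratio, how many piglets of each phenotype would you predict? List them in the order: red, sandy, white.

1170, 780, 130

Expected counts for N = 2080 under a 9:6:1 ratio (total parts = 16):
  red: 2080 × 9/16 = 1170
  sandy: 2080 × 6/16 = 780
  white: 2080 × 1/16 = 130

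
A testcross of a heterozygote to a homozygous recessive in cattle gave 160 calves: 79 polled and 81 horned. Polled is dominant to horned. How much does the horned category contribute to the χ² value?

A testcross of a heterozygote (Aa × aa) gives a 1:1 phenotypic ratio.
Under the 1:1 hypothesis (Σ ratio = 2, N = 160):
  polled: 160 × 1/2 = 80
  horned: 160 × 1/2 = 80
Contribution of horned: (81 − 80)² / 80 = 0.0125

0.013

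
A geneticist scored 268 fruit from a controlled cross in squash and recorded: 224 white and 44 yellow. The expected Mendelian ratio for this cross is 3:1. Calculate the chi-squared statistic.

10.527

Total ratio parts = 4. Expected numbers out of 268:
  white: 268 × 3/4 = 201
  yellow: 268 × 1/4 = 67
χ² = Σ (O − E)² / E
  white: (224 − 201)² / 201 = 2.6318
  yellow: (44 − 67)² / 67 = 7.8955
χ² = 2.6318 + 7.8955 = 10.5273 ≈ 10.527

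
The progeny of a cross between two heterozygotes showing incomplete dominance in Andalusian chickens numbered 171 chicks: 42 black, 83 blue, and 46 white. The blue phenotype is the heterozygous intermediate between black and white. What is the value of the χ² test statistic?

0.333

With incomplete dominance, a heterozygote × heterozygote cross gives a 1:2:1 phenotypic ratio.
Expected counts for N = 171 under a 1:2:1 ratio (total parts = 4):
  black: 171 × 1/4 = 42.75
  blue: 171 × 2/4 = 85.5
  white: 171 × 1/4 = 42.75
χ² = Σ (O − E)² / E
  black: (42 − 42.75)² / 42.75 = 0.0132
  blue: (83 − 85.5)² / 85.5 = 0.0731
  white: (46 − 42.75)² / 42.75 = 0.2471
χ² = 0.0132 + 0.0731 + 0.2471 = 0.3334 ≈ 0.333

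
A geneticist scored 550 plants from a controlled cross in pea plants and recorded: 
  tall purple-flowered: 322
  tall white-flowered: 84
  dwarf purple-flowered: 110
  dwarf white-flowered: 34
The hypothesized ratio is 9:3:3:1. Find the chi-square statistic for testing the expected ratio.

The 9:3:3:1 ratio has 16 parts, so with N = 550 the expected counts are:
  tall purple-flowered: 550 × 9/16 = 309.375
  tall white-flowered: 550 × 3/16 = 103.125
  dwarf purple-flowered: 550 × 3/16 = 103.125
  dwarf white-flowered: 550 × 1/16 = 34.375
χ² = Σ (O − E)² / E
  tall purple-flowered: (322 − 309.375)² / 309.375 = 0.5152
  tall white-flowered: (84 − 103.125)² / 103.125 = 3.5468
  dwarf purple-flowered: (110 − 103.125)² / 103.125 = 0.4583
  dwarf white-flowered: (34 − 34.375)² / 34.375 = 0.0041
χ² = 0.5152 + 3.5468 + 0.4583 + 0.0041 = 4.5244 ≈ 4.524

4.524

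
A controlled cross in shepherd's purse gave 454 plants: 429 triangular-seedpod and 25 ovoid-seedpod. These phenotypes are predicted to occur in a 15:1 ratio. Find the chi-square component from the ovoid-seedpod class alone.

0.401

The 15:1 ratio has 16 parts, so with N = 454 the expected counts are:
  triangular-seedpod: 454 × 15/16 = 425.625
  ovoid-seedpod: 454 × 1/16 = 28.375
Contribution of ovoid-seedpod: (25 − 28.375)² / 28.375 = 0.4014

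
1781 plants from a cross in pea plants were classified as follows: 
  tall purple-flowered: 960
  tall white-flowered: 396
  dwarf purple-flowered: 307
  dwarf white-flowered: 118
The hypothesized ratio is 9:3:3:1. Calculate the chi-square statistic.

Total ratio parts = 16. Expected numbers out of 1781:
  tall purple-flowered: 1781 × 9/16 = 1001.8125
  tall white-flowered: 1781 × 3/16 = 333.9375
  dwarf purple-flowered: 1781 × 3/16 = 333.9375
  dwarf white-flowered: 1781 × 1/16 = 111.3125
χ² = Σ (O − E)² / E
  tall purple-flowered: (960 − 1001.8125)² / 1001.8125 = 1.7451
  tall white-flowered: (396 − 333.9375)² / 333.9375 = 11.5344
  dwarf purple-flowered: (307 − 333.9375)² / 333.9375 = 2.1729
  dwarf white-flowered: (118 − 111.3125)² / 111.3125 = 0.4018
χ² = 1.7451 + 11.5344 + 2.1729 + 0.4018 = 15.8542 ≈ 15.854

15.854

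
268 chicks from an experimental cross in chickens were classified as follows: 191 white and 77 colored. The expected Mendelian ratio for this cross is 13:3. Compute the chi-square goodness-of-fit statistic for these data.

Under the 13:3 hypothesis (Σ ratio = 16, N = 268):
  white: 268 × 13/16 = 217.75
  colored: 268 × 3/16 = 50.25
χ² = Σ (O − E)² / E
  white: (191 − 217.75)² / 217.75 = 3.2862
  colored: (77 − 50.25)² / 50.25 = 14.2400
χ² = 3.2862 + 14.2400 = 17.5262 ≈ 17.526

17.526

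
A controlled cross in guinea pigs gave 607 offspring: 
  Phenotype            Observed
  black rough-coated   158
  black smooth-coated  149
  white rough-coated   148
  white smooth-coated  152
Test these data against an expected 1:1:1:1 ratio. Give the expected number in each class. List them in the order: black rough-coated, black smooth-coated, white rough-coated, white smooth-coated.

151.75, 151.75, 151.75, 151.75

Under the 1:1:1:1 hypothesis (Σ ratio = 4, N = 607):
  black rough-coated: 607 × 1/4 = 151.75
  black smooth-coated: 607 × 1/4 = 151.75
  white rough-coated: 607 × 1/4 = 151.75
  white smooth-coated: 607 × 1/4 = 151.75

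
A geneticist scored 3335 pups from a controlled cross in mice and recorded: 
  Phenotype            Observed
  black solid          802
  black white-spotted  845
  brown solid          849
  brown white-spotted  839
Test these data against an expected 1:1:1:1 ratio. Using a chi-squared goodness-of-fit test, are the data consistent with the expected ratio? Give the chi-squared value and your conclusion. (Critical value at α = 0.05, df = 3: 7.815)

Under the 1:1:1:1 hypothesis (Σ ratio = 4, N = 3335):
  black solid: 3335 × 1/4 = 833.75
  black white-spotted: 3335 × 1/4 = 833.75
  brown solid: 3335 × 1/4 = 833.75
  brown white-spotted: 3335 × 1/4 = 833.75
χ² = Σ (O − E)² / E
  black solid: (802 − 833.75)² / 833.75 = 1.2091
  black white-spotted: (845 − 833.75)² / 833.75 = 0.1518
  brown solid: (849 − 833.75)² / 833.75 = 0.2789
  brown white-spotted: (839 − 833.75)² / 833.75 = 0.0331
χ² = 1.2091 + 0.1518 + 0.2789 + 0.0331 = 1.6729 ≈ 1.673
Degrees of freedom = 4 − 1 = 3; critical value at α = 0.05 is 7.815.
Since 1.673 < 7.815, we fail to reject the null hypothesis — the data are consistent with the 1:1:1:1 ratio.

1.673; consistent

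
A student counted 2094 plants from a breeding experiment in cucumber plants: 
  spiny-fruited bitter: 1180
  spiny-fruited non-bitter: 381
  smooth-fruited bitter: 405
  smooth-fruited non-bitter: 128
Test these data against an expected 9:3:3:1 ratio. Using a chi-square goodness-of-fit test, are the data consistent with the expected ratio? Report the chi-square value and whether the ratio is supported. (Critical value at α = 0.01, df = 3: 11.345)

0.801; consistent

Under the 9:3:3:1 hypothesis (Σ ratio = 16, N = 2094):
  spiny-fruited bitter: 2094 × 9/16 = 1177.875
  spiny-fruited non-bitter: 2094 × 3/16 = 392.625
  smooth-fruited bitter: 2094 × 3/16 = 392.625
  smooth-fruited non-bitter: 2094 × 1/16 = 130.875
χ² = Σ (O − E)² / E
  spiny-fruited bitter: (1180 − 1177.875)² / 1177.875 = 0.0038
  spiny-fruited non-bitter: (381 − 392.625)² / 392.625 = 0.3442
  smooth-fruited bitter: (405 − 392.625)² / 392.625 = 0.3900
  smooth-fruited non-bitter: (128 − 130.875)² / 130.875 = 0.0632
χ² = 0.0038 + 0.3442 + 0.3900 + 0.0632 = 0.8012 ≈ 0.801
Degrees of freedom = 4 − 1 = 3; critical value at α = 0.01 is 11.345.
Since 0.801 < 11.345, we fail to reject the null hypothesis — the data are consistent with the 9:3:3:1 ratio.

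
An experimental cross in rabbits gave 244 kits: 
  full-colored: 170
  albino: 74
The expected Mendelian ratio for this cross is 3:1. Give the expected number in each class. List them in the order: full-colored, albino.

183, 61

The 3:1 ratio has 4 parts, so with N = 244 the expected counts are:
  full-colored: 244 × 3/4 = 183
  albino: 244 × 1/4 = 61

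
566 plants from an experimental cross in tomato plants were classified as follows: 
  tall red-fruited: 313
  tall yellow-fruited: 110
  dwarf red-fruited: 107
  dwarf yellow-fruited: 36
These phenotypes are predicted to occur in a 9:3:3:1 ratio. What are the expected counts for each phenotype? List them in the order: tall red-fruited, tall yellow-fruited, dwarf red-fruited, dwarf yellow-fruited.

The 9:3:3:1 ratio has 16 parts, so with N = 566 the expected counts are:
  tall red-fruited: 566 × 9/16 = 318.375
  tall yellow-fruited: 566 × 3/16 = 106.125
  dwarf red-fruited: 566 × 3/16 = 106.125
  dwarf yellow-fruited: 566 × 1/16 = 35.375

318.375, 106.125, 106.125, 35.375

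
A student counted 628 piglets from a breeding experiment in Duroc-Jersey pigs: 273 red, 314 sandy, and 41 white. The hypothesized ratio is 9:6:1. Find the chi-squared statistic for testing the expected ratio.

44.476

Under the 9:6:1 hypothesis (Σ ratio = 16, N = 628):
  red: 628 × 9/16 = 353.25
  sandy: 628 × 6/16 = 235.5
  white: 628 × 1/16 = 39.25
χ² = Σ (O − E)² / E
  red: (273 − 353.25)² / 353.25 = 18.2309
  sandy: (314 − 235.5)² / 235.5 = 26.1667
  white: (41 − 39.25)² / 39.25 = 0.0780
χ² = 18.2309 + 26.1667 + 0.0780 = 44.4756 ≈ 44.476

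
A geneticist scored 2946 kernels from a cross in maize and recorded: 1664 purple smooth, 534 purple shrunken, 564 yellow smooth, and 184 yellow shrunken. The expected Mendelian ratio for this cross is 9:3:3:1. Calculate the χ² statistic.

Under the 9:3:3:1 hypothesis (Σ ratio = 16, N = 2946):
  purple smooth: 2946 × 9/16 = 1657.125
  purple shrunken: 2946 × 3/16 = 552.375
  yellow smooth: 2946 × 3/16 = 552.375
  yellow shrunken: 2946 × 1/16 = 184.125
χ² = Σ (O − E)² / E
  purple smooth: (1664 − 1657.125)² / 1657.125 = 0.0285
  purple shrunken: (534 − 552.375)² / 552.375 = 0.6113
  yellow smooth: (564 − 552.375)² / 552.375 = 0.2447
  yellow shrunken: (184 − 184.125)² / 184.125 = 0.0001
χ² = 0.0285 + 0.6113 + 0.2447 + 0.0001 = 0.8846 ≈ 0.885

0.885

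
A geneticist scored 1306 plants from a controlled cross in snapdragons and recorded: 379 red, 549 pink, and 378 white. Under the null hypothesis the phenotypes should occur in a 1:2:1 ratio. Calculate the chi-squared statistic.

Under the 1:2:1 hypothesis (Σ ratio = 4, N = 1306):
  red: 1306 × 1/4 = 326.5
  pink: 1306 × 2/4 = 653
  white: 1306 × 1/4 = 326.5
χ² = Σ (O − E)² / E
  red: (379 − 326.5)² / 326.5 = 8.4418
  pink: (549 − 653)² / 653 = 16.5636
  white: (378 − 326.5)² / 326.5 = 8.1233
χ² = 8.4418 + 16.5636 + 8.1233 = 33.1287 ≈ 33.129

33.129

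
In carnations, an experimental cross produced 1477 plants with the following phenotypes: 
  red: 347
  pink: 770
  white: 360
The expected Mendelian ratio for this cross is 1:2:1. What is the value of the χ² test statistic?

Total ratio parts = 4. Expected numbers out of 1477:
  red: 1477 × 1/4 = 369.25
  pink: 1477 × 2/4 = 738.5
  white: 1477 × 1/4 = 369.25
χ² = Σ (O − E)² / E
  red: (347 − 369.25)² / 369.25 = 1.3407
  pink: (770 − 738.5)² / 738.5 = 1.3436
  white: (360 − 369.25)² / 369.25 = 0.2317
χ² = 1.3407 + 1.3436 + 0.2317 = 2.916

2.916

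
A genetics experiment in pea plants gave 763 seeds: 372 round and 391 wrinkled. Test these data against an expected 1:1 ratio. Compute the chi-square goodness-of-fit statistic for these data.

0.473

The 1:1 ratio has 2 parts, so with N = 763 the expected counts are:
  round: 763 × 1/2 = 381.5
  wrinkled: 763 × 1/2 = 381.5
χ² = Σ (O − E)² / E
  round: (372 − 381.5)² / 381.5 = 0.2366
  wrinkled: (391 − 381.5)² / 381.5 = 0.2366
χ² = 0.2366 + 0.2366 = 0.4732 ≈ 0.473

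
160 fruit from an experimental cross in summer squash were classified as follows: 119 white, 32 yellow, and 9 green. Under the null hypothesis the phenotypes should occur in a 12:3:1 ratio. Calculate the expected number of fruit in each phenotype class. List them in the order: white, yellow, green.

The 12:3:1 ratio has 16 parts, so with N = 160 the expected counts are:
  white: 160 × 12/16 = 120
  yellow: 160 × 3/16 = 30
  green: 160 × 1/16 = 10

120, 30, 10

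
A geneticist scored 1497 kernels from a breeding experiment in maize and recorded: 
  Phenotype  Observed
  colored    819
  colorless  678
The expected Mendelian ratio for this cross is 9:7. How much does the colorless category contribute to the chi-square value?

0.812

Total ratio parts = 16. Expected numbers out of 1497:
  colored: 1497 × 9/16 = 842.0625
  colorless: 1497 × 7/16 = 654.9375
Contribution of colorless: (678 − 654.9375)² / 654.9375 = 0.8121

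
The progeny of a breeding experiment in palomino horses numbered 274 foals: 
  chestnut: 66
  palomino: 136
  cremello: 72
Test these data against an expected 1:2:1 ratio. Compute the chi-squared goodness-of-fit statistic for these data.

The 1:2:1 ratio has 4 parts, so with N = 274 the expected counts are:
  chestnut: 274 × 1/4 = 68.5
  palomino: 274 × 2/4 = 137
  cremello: 274 × 1/4 = 68.5
χ² = Σ (O − E)² / E
  chestnut: (66 − 68.5)² / 68.5 = 0.0912
  palomino: (136 − 137)² / 137 = 0.0073
  cremello: (72 − 68.5)² / 68.5 = 0.1788
χ² = 0.0912 + 0.0073 + 0.1788 = 0.2773 ≈ 0.277

0.277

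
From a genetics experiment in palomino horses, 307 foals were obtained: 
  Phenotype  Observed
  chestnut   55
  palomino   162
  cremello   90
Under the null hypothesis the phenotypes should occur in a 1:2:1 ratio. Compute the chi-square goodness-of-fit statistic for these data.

8.922

The 1:2:1 ratio has 4 parts, so with N = 307 the expected counts are:
  chestnut: 307 × 1/4 = 76.75
  palomino: 307 × 2/4 = 153.5
  cremello: 307 × 1/4 = 76.75
χ² = Σ (O − E)² / E
  chestnut: (55 − 76.75)² / 76.75 = 6.1637
  palomino: (162 − 153.5)² / 153.5 = 0.4707
  cremello: (90 − 76.75)² / 76.75 = 2.2875
χ² = 6.1637 + 0.4707 + 2.2875 = 8.9219 ≈ 8.922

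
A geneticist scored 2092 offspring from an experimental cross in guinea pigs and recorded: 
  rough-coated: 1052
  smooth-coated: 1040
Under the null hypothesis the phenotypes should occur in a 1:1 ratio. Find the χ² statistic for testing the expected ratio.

0.069

Under the 1:1 hypothesis (Σ ratio = 2, N = 2092):
  rough-coated: 2092 × 1/2 = 1046
  smooth-coated: 2092 × 1/2 = 1046
χ² = Σ (O − E)² / E
  rough-coated: (1052 − 1046)² / 1046 = 0.0344
  smooth-coated: (1040 − 1046)² / 1046 = 0.0344
χ² = 0.0344 + 0.0344 = 0.0688 ≈ 0.069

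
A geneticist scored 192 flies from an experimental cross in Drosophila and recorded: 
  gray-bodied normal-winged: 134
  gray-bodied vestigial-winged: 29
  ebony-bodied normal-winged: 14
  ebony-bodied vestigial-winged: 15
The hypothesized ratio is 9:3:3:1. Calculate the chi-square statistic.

21.815

Under the 9:3:3:1 hypothesis (Σ ratio = 16, N = 192):
  gray-bodied normal-winged: 192 × 9/16 = 108
  gray-bodied vestigial-winged: 192 × 3/16 = 36
  ebony-bodied normal-winged: 192 × 3/16 = 36
  ebony-bodied vestigial-winged: 192 × 1/16 = 12
χ² = Σ (O − E)² / E
  gray-bodied normal-winged: (134 − 108)² / 108 = 6.2593
  gray-bodied vestigial-winged: (29 − 36)² / 36 = 1.3611
  ebony-bodied normal-winged: (14 − 36)² / 36 = 13.4444
  ebony-bodied vestigial-winged: (15 − 12)² / 12 = 0.7500
χ² = 6.2593 + 1.3611 + 13.4444 + 0.7500 = 21.8148 ≈ 21.815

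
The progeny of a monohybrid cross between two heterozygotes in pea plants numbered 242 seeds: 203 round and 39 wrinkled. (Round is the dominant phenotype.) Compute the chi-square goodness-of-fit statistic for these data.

For a monohybrid cross between heterozygotes with complete dominance, the expected phenotypic ratio is 3:1.
Expected counts for N = 242 under a 3:1 ratio (total parts = 4):
  round: 242 × 3/4 = 181.5
  wrinkled: 242 × 1/4 = 60.5
χ² = Σ (O − E)² / E
  round: (203 − 181.5)² / 181.5 = 2.5468
  wrinkled: (39 − 60.5)² / 60.5 = 7.6405
χ² = 2.5468 + 7.6405 = 10.1873 ≈ 10.187

10.187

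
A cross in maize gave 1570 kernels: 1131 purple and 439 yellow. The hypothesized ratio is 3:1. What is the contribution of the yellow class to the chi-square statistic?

Total ratio parts = 4. Expected numbers out of 1570:
  purple: 1570 × 3/4 = 1177.5
  yellow: 1570 × 1/4 = 392.5
Contribution of yellow: (439 − 392.5)² / 392.5 = 5.5089

5.509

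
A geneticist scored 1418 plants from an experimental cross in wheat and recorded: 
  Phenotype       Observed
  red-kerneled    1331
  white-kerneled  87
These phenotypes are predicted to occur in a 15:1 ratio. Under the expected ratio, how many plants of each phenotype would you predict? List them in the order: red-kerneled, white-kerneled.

Under the 15:1 hypothesis (Σ ratio = 16, N = 1418):
  red-kerneled: 1418 × 15/16 = 1329.375
  white-kerneled: 1418 × 1/16 = 88.625

1329.375, 88.625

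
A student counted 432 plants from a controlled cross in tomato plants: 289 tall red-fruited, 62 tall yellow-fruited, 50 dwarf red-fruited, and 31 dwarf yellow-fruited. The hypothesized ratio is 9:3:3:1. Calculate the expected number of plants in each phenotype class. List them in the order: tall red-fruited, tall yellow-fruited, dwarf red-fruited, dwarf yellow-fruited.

243, 81, 81, 27

Total ratio parts = 16. Expected numbers out of 432:
  tall red-fruited: 432 × 9/16 = 243
  tall yellow-fruited: 432 × 3/16 = 81
  dwarf red-fruited: 432 × 3/16 = 81
  dwarf yellow-fruited: 432 × 1/16 = 27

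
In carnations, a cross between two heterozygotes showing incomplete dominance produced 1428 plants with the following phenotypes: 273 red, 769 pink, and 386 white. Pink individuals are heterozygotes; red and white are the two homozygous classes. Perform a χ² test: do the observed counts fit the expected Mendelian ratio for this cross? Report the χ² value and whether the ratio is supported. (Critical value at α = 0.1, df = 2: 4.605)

With incomplete dominance, a heterozygote × heterozygote cross gives a 1:2:1 phenotypic ratio.
Under the 1:2:1 hypothesis (Σ ratio = 4, N = 1428):
  red: 1428 × 1/4 = 357
  pink: 1428 × 2/4 = 714
  white: 1428 × 1/4 = 357
χ² = Σ (O − E)² / E
  red: (273 − 357)² / 357 = 19.7647
  pink: (769 − 714)² / 714 = 4.2367
  white: (386 − 357)² / 357 = 2.3557
χ² = 19.7647 + 4.2367 + 2.3557 = 26.3571 ≈ 26.357
Degrees of freedom = 3 − 1 = 2; critical value at α = 0.1 is 4.605.
Since 26.357 > 4.605, we reject the null hypothesis — the data do not fit the 1:2:1 ratio.

26.357; not consistent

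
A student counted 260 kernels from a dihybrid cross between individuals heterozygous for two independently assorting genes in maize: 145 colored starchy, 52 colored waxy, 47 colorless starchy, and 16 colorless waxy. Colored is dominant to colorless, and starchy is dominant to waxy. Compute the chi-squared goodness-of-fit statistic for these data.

0.294

A dihybrid F₂ with independent assortment and complete dominance at both loci gives a 9:3:3:1 phenotypic ratio.
Total ratio parts = 16. Expected numbers out of 260:
  colored starchy: 260 × 9/16 = 146.25
  colored waxy: 260 × 3/16 = 48.75
  colorless starchy: 260 × 3/16 = 48.75
  colorless waxy: 260 × 1/16 = 16.25
χ² = Σ (O − E)² / E
  colored starchy: (145 − 146.25)² / 146.25 = 0.0107
  colored waxy: (52 − 48.75)² / 48.75 = 0.2167
  colorless starchy: (47 − 48.75)² / 48.75 = 0.0628
  colorless waxy: (16 − 16.25)² / 16.25 = 0.0038
χ² = 0.0107 + 0.2167 + 0.0628 + 0.0038 = 0.294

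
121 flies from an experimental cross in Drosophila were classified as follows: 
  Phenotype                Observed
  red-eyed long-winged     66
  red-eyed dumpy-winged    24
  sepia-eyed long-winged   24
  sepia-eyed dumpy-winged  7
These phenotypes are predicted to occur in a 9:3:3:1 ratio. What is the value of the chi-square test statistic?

The 9:3:3:1 ratio has 16 parts, so with N = 121 the expected counts are:
  red-eyed long-winged: 121 × 9/16 = 68.0625
  red-eyed dumpy-winged: 121 × 3/16 = 22.6875
  sepia-eyed long-winged: 121 × 3/16 = 22.6875
  sepia-eyed dumpy-winged: 121 × 1/16 = 7.5625
χ² = Σ (O − E)² / E
  red-eyed long-winged: (66 − 68.0625)² / 68.0625 = 0.0625
  red-eyed dumpy-winged: (24 − 22.6875)² / 22.6875 = 0.0759
  sepia-eyed long-winged: (24 − 22.6875)² / 22.6875 = 0.0759
  sepia-eyed dumpy-winged: (7 − 7.5625)² / 7.5625 = 0.0418
χ² = 0.0625 + 0.0759 + 0.0759 + 0.0418 = 0.2561 ≈ 0.256

0.256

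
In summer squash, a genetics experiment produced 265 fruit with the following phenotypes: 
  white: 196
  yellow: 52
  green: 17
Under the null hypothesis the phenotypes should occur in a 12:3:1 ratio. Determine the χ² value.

0.157

Under the 12:3:1 hypothesis (Σ ratio = 16, N = 265):
  white: 265 × 12/16 = 198.75
  yellow: 265 × 3/16 = 49.6875
  green: 265 × 1/16 = 16.5625
χ² = Σ (O − E)² / E
  white: (196 − 198.75)² / 198.75 = 0.0381
  yellow: (52 − 49.6875)² / 49.6875 = 0.1076
  green: (17 − 16.5625)² / 16.5625 = 0.0116
χ² = 0.0381 + 0.1076 + 0.0116 = 0.1573 ≈ 0.157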